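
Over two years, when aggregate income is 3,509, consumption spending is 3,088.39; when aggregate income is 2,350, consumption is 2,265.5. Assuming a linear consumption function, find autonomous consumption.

MPC = ΔC/ΔY = (3088.39 − 2265.5)/(3509 − 2350) = 822.89/1159 = 0.71
a = C − MPC·Y = 2265.5 − 0.71(2350) = 2265.5 − 1668.5 = 597

a = 597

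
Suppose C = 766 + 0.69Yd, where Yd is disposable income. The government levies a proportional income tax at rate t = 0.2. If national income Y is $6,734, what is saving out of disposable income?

S = 904.032

Yd = (1 − 0.2)(6734) = 0.8(6734) = 5387.2
C = 766 + 0.69(5387.2) = 766 + 3717.168 = 4483.168
S = Yd − C = 5387.2 − 4483.168 = 904.032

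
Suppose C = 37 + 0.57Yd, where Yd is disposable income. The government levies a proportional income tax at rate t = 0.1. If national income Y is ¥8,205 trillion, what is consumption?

Yd = (1 − 0.1)(8205) = 0.9(8205) = 7384.5
C = 37 + 0.57(7384.5) = 37 + 4209.165 = 4246.165

C = 4246.165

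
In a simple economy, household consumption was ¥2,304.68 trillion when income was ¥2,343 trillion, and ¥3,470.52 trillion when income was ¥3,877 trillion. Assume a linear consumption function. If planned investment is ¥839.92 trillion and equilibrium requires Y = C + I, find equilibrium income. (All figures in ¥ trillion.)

MPC = (3470.52 − 2304.68)/(3877 − 2343) = 1165.84/1534 = 0.76
a = 2304.68 − 0.76(2343) = 524
Equilibrium: Y = 524 + 0.76Y + 839.92
0.24Y = 1363.92, so Y = 1363.92/0.24 = 5683

Y = 5683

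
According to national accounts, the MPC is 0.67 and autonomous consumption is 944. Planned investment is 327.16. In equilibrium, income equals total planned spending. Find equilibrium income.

Y = C + I = 944 + 0.67Y + 327.16
Y − 0.67Y = 1271.16
0.33Y = 1271.16, so Y = 1271.16/0.33 = 3852

Y = 3852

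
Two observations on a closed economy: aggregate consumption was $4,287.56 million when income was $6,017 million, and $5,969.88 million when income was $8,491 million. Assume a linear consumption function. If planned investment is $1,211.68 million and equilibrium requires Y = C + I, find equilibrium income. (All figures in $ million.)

Y = 4399

MPC = (5969.88 − 4287.56)/(8491 − 6017) = 1682.32/2474 = 0.68
a = 4287.56 − 0.68(6017) = 196
Equilibrium: Y = 196 + 0.68Y + 1211.68
0.32Y = 1407.68, so Y = 1407.68/0.32 = 4399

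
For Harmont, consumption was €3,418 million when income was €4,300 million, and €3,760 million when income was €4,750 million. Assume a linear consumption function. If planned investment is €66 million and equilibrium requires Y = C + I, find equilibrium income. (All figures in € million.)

Y = 900

MPC = (3760 − 3418)/(4750 − 4300) = 342/450 = 0.76
a = 3418 − 0.76(4300) = 150
Equilibrium: Y = 150 + 0.76Y + 66
0.24Y = 216, so Y = 216/0.24 = 900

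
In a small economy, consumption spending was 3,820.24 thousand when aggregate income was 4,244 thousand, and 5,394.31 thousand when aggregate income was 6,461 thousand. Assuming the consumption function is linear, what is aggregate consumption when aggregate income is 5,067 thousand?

MPC = (5394.31 − 3820.24)/(6461 − 4244) = 1574.07/2217 = 0.71
a = 3820.24 − 0.71(4244) = 3820.24 − 3013.24 = 807
C = 807 + 0.71(5067) = 807 + 3597.57 = 4404.57

C = 4404.57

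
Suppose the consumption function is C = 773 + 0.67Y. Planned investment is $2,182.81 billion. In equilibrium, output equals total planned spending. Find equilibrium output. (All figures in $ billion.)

Y = C + I = 773 + 0.67Y + 2182.81
Y − 0.67Y = 2955.81
0.33Y = 2955.81, so Y = 2955.81/0.33 = 8957

Y = 8957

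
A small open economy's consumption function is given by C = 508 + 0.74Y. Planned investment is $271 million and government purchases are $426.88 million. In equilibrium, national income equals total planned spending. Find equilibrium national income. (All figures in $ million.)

Y = 4638

Y = C + I + G = 508 + 0.74Y + 271 + 426.88
Y − 0.74Y = 1205.88
0.26Y = 1205.88, so Y = 1205.88/0.26 = 4638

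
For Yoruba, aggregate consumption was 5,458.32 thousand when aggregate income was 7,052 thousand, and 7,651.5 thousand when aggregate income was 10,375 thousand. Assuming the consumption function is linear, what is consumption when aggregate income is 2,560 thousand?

MPC = (7651.5 − 5458.32)/(10375 − 7052) = 2193.18/3323 = 0.66
a = 5458.32 − 0.66(7052) = 5458.32 − 4654.32 = 804
C = 804 + 0.66(2560) = 804 + 1689.6 = 2493.6

C = 2493.6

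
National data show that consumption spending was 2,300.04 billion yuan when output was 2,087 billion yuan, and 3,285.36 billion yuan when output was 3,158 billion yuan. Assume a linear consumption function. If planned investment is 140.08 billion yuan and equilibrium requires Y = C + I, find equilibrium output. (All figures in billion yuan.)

Y = 6501

MPC = (3285.36 − 2300.04)/(3158 − 2087) = 985.32/1071 = 0.92
a = 2300.04 − 0.92(2087) = 380
Equilibrium: Y = 380 + 0.92Y + 140.08
0.08Y = 520.08, so Y = 520.08/0.08 = 6501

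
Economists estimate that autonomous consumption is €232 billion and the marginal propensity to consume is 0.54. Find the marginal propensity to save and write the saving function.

MPS = 1 − MPC = 1 − 0.54 = 0.46
S = Y − C = -232 + 0.46Y

MPS = 0.46; S = -232 + 0.46Y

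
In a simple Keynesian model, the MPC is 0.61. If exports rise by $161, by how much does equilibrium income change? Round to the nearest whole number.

ΔY ≈ 413

The multiplier is 1/(1 − MPC) = 1/0.39.
ΔY = 161/0.39 = 412.82 ≈ 413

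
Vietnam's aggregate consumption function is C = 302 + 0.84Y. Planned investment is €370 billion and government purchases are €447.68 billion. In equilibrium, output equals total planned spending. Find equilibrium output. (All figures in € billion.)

Y = C + I + G = 302 + 0.84Y + 370 + 447.68
Y − 0.84Y = 1119.68
0.16Y = 1119.68, so Y = 1119.68/0.16 = 6998

Y = 6998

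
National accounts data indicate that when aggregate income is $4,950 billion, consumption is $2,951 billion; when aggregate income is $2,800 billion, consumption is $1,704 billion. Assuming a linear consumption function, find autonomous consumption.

MPC = ΔC/ΔY = (2951 − 1704)/(4950 − 2800) = 1247/2150 = 0.58
a = C − MPC·Y = 1704 − 0.58(2800) = 1704 − 1624 = 80

a = 80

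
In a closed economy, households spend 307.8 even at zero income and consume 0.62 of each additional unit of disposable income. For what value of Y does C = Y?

At break-even, C = Y: 307.8 + 0.62Y = Y
0.38Y = 307.8, so Y = 307.8/0.38 = 810

Y = 810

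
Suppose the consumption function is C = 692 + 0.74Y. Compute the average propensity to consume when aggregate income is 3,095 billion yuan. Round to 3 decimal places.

C = 692 + 0.74(3095) = 2982.3
APC = C/Y = 2982.3/3095 = 0.964

APC = 0.964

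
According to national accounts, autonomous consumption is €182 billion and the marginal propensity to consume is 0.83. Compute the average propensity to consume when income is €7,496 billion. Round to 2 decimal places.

C = 182 + 0.83(7496) = 6403.68
APC = C/Y = 6403.68/7496 = 0.85

APC = 0.85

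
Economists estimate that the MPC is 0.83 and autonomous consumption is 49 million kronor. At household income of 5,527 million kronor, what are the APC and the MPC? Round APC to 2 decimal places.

MPC = 0.83 (the slope of the consumption function)
C = 49 + 0.83(5527) = 4636.41, so APC = 4636.41/5527 = 0.84

APC = 0.84; MPC = 0.83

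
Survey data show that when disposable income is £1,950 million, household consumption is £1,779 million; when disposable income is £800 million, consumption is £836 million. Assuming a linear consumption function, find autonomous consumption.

a = 180

MPC = ΔC/ΔY = (1779 − 836)/(1950 − 800) = 943/1150 = 0.82
a = C − MPC·Y = 836 − 0.82(800) = 836 − 656 = 180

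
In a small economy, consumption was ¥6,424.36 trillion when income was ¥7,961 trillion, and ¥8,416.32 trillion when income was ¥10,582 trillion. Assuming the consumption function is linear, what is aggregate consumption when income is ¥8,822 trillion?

MPC = (8416.32 − 6424.36)/(10582 − 7961) = 1991.96/2621 = 0.76
a = 6424.36 − 0.76(7961) = 6424.36 − 6050.36 = 374
C = 374 + 0.76(8822) = 374 + 6704.72 = 7078.72

C = 7078.72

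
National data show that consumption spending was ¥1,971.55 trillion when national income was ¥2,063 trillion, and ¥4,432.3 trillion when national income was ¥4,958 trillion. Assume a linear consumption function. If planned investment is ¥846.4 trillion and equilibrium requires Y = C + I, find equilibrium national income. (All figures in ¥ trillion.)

Y = 7096

MPC = (4432.3 − 1971.55)/(4958 − 2063) = 2460.75/2895 = 0.85
a = 1971.55 − 0.85(2063) = 218
Equilibrium: Y = 218 + 0.85Y + 846.4
0.15Y = 1064.4, so Y = 1064.4/0.15 = 7096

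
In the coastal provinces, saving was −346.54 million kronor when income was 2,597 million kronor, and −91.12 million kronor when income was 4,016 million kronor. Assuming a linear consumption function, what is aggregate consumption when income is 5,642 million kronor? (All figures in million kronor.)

C = 5440.44

MPS = ΔS/ΔY = (-91.12 − (-346.54))/(4016 − 2597) = 255.42/1419 = 0.18
MPC = 1 − MPS = 0.82
Autonomous saving = -346.54 − 0.18(2597) = -814, so a = 814
C = 814 + 0.82(5642) = 814 + 4626.44 = 5440.44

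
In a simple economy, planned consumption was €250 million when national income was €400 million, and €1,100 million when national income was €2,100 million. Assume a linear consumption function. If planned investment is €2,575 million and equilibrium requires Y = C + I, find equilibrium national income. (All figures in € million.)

MPC = (1100 − 250)/(2100 − 400) = 850/1700 = 0.5
a = 250 − 0.5(400) = 50
Equilibrium: Y = 50 + 0.5Y + 2575
0.5Y = 2625, so Y = 2625/0.5 = 5250

Y = 5250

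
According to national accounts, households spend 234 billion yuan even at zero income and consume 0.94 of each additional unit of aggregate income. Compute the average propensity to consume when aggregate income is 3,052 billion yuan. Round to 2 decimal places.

C = 234 + 0.94(3052) = 3102.88
APC = C/Y = 3102.88/3052 = 1.02

APC = 1.02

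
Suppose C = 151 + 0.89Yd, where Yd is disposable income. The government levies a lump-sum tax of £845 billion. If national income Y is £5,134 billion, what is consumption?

C = 3968.21

Yd = Y − T = 5134 − 845 = 4289
C = 151 + 0.89(4289) = 151 + 3817.21 = 3968.21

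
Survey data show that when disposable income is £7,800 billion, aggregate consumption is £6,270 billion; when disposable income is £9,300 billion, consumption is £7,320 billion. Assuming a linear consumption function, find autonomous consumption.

a = 810

MPC = ΔC/ΔY = (7320 − 6270)/(9300 − 7800) = 1050/1500 = 0.7
a = C − MPC·Y = 6270 − 0.7(7800) = 6270 − 5460 = 810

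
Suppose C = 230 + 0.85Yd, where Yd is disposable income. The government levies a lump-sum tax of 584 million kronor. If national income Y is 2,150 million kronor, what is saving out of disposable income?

S = 4.9

Yd = Y − T = 2150 − 584 = 1566
C = 230 + 0.85(1566) = 230 + 1331.1 = 1561.1
S = Yd − C = 1566 − 1561.1 = 4.9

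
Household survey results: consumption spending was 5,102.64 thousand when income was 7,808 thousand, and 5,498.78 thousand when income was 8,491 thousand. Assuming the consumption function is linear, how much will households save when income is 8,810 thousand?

S = 3126.2

MPC = (5498.78 − 5102.64)/(8491 − 7808) = 396.14/683 = 0.58
a = 5102.64 − 0.58(7808) = 5102.64 − 4528.64 = 574
C = 574 + 0.58(8810) = 5683.8
S = 8810 − 5683.8 = 3126.2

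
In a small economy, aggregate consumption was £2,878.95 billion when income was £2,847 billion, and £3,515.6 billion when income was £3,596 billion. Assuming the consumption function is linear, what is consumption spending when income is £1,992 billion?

C = 2152.2

MPC = (3515.6 − 2878.95)/(3596 − 2847) = 636.65/749 = 0.85
a = 2878.95 − 0.85(2847) = 2878.95 − 2419.95 = 459
C = 459 + 0.85(1992) = 459 + 1693.2 = 2152.2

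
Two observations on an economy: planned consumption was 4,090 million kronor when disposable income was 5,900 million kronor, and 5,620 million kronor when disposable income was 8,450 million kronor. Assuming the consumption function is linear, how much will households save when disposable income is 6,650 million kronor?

MPC = (5620 − 4090)/(8450 − 5900) = 1530/2550 = 0.6
a = 4090 − 0.6(5900) = 4090 − 3540 = 550
C = 550 + 0.6(6650) = 4540
S = 6650 − 4540 = 2110

S = 2110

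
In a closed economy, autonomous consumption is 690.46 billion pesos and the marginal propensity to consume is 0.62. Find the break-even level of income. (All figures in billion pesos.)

Y = 1817

At break-even, C = Y: 690.46 + 0.62Y = Y
0.38Y = 690.46, so Y = 690.46/0.38 = 1817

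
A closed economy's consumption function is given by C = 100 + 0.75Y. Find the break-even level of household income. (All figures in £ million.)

Y = 400

At break-even, C = Y: 100 + 0.75Y = Y
0.25Y = 100, so Y = 100/0.25 = 400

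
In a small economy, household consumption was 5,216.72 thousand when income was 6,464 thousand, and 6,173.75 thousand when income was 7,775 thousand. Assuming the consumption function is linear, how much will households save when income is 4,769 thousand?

MPC = (6173.75 − 5216.72)/(7775 − 6464) = 957.03/1311 = 0.73
a = 5216.72 − 0.73(6464) = 5216.72 − 4718.72 = 498
C = 498 + 0.73(4769) = 3979.37
S = 4769 − 3979.37 = 789.63

S = 789.63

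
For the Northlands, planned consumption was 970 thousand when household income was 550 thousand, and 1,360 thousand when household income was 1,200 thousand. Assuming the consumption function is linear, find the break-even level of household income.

Y = 1600

MPC = (1360 − 970)/(1200 − 550) = 390/650 = 0.6
a = 970 − 0.6(550) = 970 − 330 = 640
Break-even: Y = a/(1−MPC) = 640/0.4 = 1600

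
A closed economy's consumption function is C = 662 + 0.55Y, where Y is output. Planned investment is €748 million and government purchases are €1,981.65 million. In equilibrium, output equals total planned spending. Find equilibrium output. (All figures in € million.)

Y = 7537

Y = C + I + G = 662 + 0.55Y + 748 + 1981.65
Y − 0.55Y = 3391.65
0.45Y = 3391.65, so Y = 3391.65/0.45 = 7537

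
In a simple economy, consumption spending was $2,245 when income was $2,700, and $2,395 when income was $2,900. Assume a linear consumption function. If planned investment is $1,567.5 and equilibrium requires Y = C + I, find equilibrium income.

MPC = (2395 − 2245)/(2900 − 2700) = 150/200 = 0.75
a = 2245 − 0.75(2700) = 220
Equilibrium: Y = 220 + 0.75Y + 1567.5
0.25Y = 1787.5, so Y = 1787.5/0.25 = 7150

Y = 7150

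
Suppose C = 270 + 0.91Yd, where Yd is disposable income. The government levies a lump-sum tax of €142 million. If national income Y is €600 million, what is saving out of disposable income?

Yd = Y − T = 600 − 142 = 458
C = 270 + 0.91(458) = 270 + 416.78 = 686.78
S = Yd − C = 458 − 686.78 = -228.78

S = -228.78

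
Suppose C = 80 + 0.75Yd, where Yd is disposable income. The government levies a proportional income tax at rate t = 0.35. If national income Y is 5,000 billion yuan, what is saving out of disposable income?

S = 732.5

Yd = (1 − 0.35)(5000) = 0.65(5000) = 3250
C = 80 + 0.75(3250) = 80 + 2437.5 = 2517.5
S = Yd − C = 3250 − 2517.5 = 732.5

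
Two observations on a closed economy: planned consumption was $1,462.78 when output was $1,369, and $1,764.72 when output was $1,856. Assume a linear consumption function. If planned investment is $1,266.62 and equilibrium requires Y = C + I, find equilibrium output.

Y = 4949

MPC = (1764.72 − 1462.78)/(1856 − 1369) = 301.94/487 = 0.62
a = 1462.78 − 0.62(1369) = 614
Equilibrium: Y = 614 + 0.62Y + 1266.62
0.38Y = 1880.62, so Y = 1880.62/0.38 = 4949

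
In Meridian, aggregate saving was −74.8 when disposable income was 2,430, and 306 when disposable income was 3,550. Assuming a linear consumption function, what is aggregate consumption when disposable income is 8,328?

MPS = ΔS/ΔY = (306 − (-74.8))/(3550 − 2430) = 380.8/1120 = 0.34
MPC = 1 − MPS = 0.66
Autonomous saving = -74.8 − 0.34(2430) = -901, so a = 901
C = 901 + 0.66(8328) = 901 + 5496.48 = 6397.48

C = 6397.48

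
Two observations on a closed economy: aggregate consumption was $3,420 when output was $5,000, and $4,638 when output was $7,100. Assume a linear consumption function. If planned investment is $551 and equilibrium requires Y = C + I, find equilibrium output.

Y = 2550

MPC = (4638 − 3420)/(7100 − 5000) = 1218/2100 = 0.58
a = 3420 − 0.58(5000) = 520
Equilibrium: Y = 520 + 0.58Y + 551
0.42Y = 1071, so Y = 1071/0.42 = 2550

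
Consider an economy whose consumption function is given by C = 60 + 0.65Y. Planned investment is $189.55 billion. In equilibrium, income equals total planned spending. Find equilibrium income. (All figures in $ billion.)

Y = 713

Y = C + I = 60 + 0.65Y + 189.55
Y − 0.65Y = 249.55
0.35Y = 249.55, so Y = 249.55/0.35 = 713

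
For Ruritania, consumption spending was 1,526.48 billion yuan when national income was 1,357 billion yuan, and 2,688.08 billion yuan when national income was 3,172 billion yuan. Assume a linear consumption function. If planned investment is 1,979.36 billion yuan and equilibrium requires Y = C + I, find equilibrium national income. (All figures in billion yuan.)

Y = 7326

MPC = (2688.08 − 1526.48)/(3172 − 1357) = 1161.6/1815 = 0.64
a = 1526.48 − 0.64(1357) = 658
Equilibrium: Y = 658 + 0.64Y + 1979.36
0.36Y = 2637.36, so Y = 2637.36/0.36 = 7326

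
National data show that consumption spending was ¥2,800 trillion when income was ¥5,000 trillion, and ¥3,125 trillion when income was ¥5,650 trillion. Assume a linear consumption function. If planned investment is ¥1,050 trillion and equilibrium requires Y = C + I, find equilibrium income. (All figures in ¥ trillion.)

Y = 2700

MPC = (3125 − 2800)/(5650 − 5000) = 325/650 = 0.5
a = 2800 − 0.5(5000) = 300
Equilibrium: Y = 300 + 0.5Y + 1050
0.5Y = 1350, so Y = 1350/0.5 = 2700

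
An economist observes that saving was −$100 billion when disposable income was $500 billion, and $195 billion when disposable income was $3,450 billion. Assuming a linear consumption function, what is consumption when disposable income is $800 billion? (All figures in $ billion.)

C = 870

MPS = ΔS/ΔY = (195 − (-100))/(3450 − 500) = 295/2950 = 0.1
MPC = 1 − MPS = 0.9
Autonomous saving = -100 − 0.1(500) = -150, so a = 150
C = 150 + 0.9(800) = 150 + 720 = 870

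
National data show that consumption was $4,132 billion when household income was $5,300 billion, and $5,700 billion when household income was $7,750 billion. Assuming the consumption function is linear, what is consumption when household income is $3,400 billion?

MPC = (5700 − 4132)/(7750 − 5300) = 1568/2450 = 0.64
a = 4132 − 0.64(5300) = 4132 − 3392 = 740
C = 740 + 0.64(3400) = 740 + 2176 = 2916

C = 2916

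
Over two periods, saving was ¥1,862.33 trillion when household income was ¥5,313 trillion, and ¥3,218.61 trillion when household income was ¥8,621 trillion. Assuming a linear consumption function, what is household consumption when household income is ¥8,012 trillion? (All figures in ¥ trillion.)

C = 5043.08

MPS = ΔS/ΔY = (3218.61 − 1862.33)/(8621 − 5313) = 1356.28/3308 = 0.41
MPC = 1 − MPS = 0.59
Autonomous saving = 1862.33 − 0.41(5313) = -316, so a = 316
C = 316 + 0.59(8012) = 316 + 4727.08 = 5043.08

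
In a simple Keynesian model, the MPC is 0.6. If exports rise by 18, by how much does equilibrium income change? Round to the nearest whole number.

ΔY ≈ 45

The multiplier is 1/(1 − MPC) = 1/0.4.
ΔY = 18/0.4 = 45.00 ≈ 45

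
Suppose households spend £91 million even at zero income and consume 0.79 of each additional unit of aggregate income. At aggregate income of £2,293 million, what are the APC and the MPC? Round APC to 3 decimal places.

APC = 0.830; MPC = 0.79

MPC = 0.79 (the slope of the consumption function)
C = 91 + 0.79(2293) = 1902.47, so APC = 1902.47/2293 = 0.830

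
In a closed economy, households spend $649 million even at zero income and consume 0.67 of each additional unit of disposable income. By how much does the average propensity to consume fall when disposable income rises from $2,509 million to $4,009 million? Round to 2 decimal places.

ΔAPC = 0.10

At Y = 2509: C = 649 + 0.67(2509) = 2330.03, APC = 2330.03/2509 = 0.929
At Y = 4009: C = 3335.03, APC = 3335.03/4009 = 0.832
Fall in APC = 0.929 − 0.832 = 0.097 ≈ 0.10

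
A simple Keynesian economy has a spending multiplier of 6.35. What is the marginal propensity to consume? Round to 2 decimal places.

k = 1/(1 − MPC), so 1 − MPC = 1/k = 1/6.35 = 0.1575
MPC = 1 − 0.1575 = 0.84

MPC = 0.84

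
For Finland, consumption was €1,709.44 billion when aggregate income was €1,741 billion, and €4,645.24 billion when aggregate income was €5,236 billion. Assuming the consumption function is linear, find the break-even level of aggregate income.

Y = 1543.75

MPC = (4645.24 − 1709.44)/(5236 − 1741) = 2935.8/3495 = 0.84
a = 1709.44 − 0.84(1741) = 1709.44 − 1462.44 = 247
Break-even: Y = a/(1−MPC) = 247/0.16 = 1543.75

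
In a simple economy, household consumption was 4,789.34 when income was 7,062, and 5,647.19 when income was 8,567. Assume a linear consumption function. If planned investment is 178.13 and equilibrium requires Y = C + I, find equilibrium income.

Y = 2191

MPC = (5647.19 − 4789.34)/(8567 − 7062) = 857.85/1505 = 0.57
a = 4789.34 − 0.57(7062) = 764
Equilibrium: Y = 764 + 0.57Y + 178.13
0.43Y = 942.13, so Y = 942.13/0.43 = 2191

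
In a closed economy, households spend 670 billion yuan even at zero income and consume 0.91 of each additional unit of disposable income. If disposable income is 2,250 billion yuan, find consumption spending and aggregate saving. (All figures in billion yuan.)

C = 670 + 0.91(2250) = 670 + 2047.5 = 2717.5
S = Y − C = 2250 − 2717.5 = -467.5

C = 2717.5; S = -467.5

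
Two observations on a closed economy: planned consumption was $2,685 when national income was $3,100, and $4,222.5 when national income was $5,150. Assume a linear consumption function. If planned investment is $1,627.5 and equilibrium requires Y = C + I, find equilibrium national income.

Y = 7950

MPC = (4222.5 − 2685)/(5150 − 3100) = 1537.5/2050 = 0.75
a = 2685 − 0.75(3100) = 360
Equilibrium: Y = 360 + 0.75Y + 1627.5
0.25Y = 1987.5, so Y = 1987.5/0.25 = 7950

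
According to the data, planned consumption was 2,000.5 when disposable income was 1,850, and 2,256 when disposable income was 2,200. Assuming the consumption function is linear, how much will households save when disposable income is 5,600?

MPC = (2256 − 2000.5)/(2200 − 1850) = 255.5/350 = 0.73
a = 2000.5 − 0.73(1850) = 2000.5 − 1350.5 = 650
C = 650 + 0.73(5600) = 4738
S = 5600 − 4738 = 862

S = 862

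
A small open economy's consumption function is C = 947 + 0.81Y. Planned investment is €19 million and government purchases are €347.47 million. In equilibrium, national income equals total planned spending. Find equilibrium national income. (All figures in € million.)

Y = 6913

Y = C + I + G = 947 + 0.81Y + 19 + 347.47
Y − 0.81Y = 1313.47
0.19Y = 1313.47, so Y = 1313.47/0.19 = 6913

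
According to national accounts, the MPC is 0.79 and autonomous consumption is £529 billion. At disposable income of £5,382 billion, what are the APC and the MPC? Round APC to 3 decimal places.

MPC = 0.79 (the slope of the consumption function)
C = 529 + 0.79(5382) = 4780.78, so APC = 4780.78/5382 = 0.888

APC = 0.888; MPC = 0.79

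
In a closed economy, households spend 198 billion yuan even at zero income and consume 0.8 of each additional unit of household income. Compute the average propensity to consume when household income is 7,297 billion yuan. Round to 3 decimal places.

APC = 0.827

C = 198 + 0.8(7297) = 6035.6
APC = C/Y = 6035.6/7297 = 0.827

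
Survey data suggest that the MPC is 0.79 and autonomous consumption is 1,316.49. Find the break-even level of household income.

Y = 6269

At break-even, C = Y: 1316.49 + 0.79Y = Y
0.21Y = 1316.49, so Y = 1316.49/0.21 = 6269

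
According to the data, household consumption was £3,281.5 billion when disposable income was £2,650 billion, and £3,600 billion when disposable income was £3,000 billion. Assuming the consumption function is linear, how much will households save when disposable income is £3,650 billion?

MPC = (3600 − 3281.5)/(3000 − 2650) = 318.5/350 = 0.91
a = 3281.5 − 0.91(2650) = 3281.5 − 2411.5 = 870
C = 870 + 0.91(3650) = 4191.5
S = 3650 − 4191.5 = -541.5

S = -541.5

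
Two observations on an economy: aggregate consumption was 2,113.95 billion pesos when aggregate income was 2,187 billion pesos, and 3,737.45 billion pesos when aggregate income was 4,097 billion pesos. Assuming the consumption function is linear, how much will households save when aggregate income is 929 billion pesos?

MPC = (3737.45 − 2113.95)/(4097 − 2187) = 1623.5/1910 = 0.85
a = 2113.95 − 0.85(2187) = 2113.95 − 1858.95 = 255
C = 255 + 0.85(929) = 1044.65
S = 929 − 1044.65 = -115.65

S = -115.65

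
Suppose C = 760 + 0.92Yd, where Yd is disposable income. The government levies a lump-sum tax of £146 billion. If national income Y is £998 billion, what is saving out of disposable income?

Yd = Y − T = 998 − 146 = 852
C = 760 + 0.92(852) = 760 + 783.84 = 1543.84
S = Yd − C = 852 − 1543.84 = -691.84

S = -691.84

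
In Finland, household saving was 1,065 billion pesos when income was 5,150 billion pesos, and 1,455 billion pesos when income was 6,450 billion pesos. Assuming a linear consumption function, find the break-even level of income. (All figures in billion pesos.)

MPS = ΔS/ΔY = (1455 − 1065)/(6450 − 5150) = 390/1300 = 0.3
MPC = 1 − MPS = 0.7
From S(5150) = 1065: −a + 0.3(5150) = 1065, so a = 1545 − 1065 = 480
Break-even (S = 0): Y = a/MPS = 480/0.3 = 1600

Y = 1600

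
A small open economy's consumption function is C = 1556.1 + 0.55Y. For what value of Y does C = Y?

Y = 3458

At break-even, C = Y: 1556.1 + 0.55Y = Y
0.45Y = 1556.1, so Y = 1556.1/0.45 = 3458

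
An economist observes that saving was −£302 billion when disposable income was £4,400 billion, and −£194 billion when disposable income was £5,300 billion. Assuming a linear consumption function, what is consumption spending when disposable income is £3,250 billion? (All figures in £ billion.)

MPS = ΔS/ΔY = (-194 − (-302))/(5300 − 4400) = 108/900 = 0.12
MPC = 1 − MPS = 0.88
Autonomous saving = -302 − 0.12(4400) = -830, so a = 830
C = 830 + 0.88(3250) = 830 + 2860 = 3690

C = 3690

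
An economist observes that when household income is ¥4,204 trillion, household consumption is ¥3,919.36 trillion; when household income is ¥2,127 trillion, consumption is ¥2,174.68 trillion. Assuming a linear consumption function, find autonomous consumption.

MPC = ΔC/ΔY = (3919.36 − 2174.68)/(4204 − 2127) = 1744.68/2077 = 0.84
a = C − MPC·Y = 2174.68 − 0.84(2127) = 2174.68 − 1786.68 = 388

a = 388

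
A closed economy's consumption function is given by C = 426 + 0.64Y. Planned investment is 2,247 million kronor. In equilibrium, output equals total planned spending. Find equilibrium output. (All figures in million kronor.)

Y = 7425

Y = C + I = 426 + 0.64Y + 2247
Y − 0.64Y = 2673
0.36Y = 2673, so Y = 2673/0.36 = 7425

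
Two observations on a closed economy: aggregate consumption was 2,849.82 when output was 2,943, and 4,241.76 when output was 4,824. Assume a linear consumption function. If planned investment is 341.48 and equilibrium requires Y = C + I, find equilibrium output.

Y = 3898

MPC = (4241.76 − 2849.82)/(4824 − 2943) = 1391.94/1881 = 0.74
a = 2849.82 − 0.74(2943) = 672
Equilibrium: Y = 672 + 0.74Y + 341.48
0.26Y = 1013.48, so Y = 1013.48/0.26 = 3898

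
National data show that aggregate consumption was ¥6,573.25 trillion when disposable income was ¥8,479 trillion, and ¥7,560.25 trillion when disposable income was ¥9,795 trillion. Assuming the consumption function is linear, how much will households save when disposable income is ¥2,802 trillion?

S = 486.5

MPC = (7560.25 − 6573.25)/(9795 − 8479) = 987/1316 = 0.75
a = 6573.25 − 0.75(8479) = 6573.25 − 6359.25 = 214
C = 214 + 0.75(2802) = 2315.5
S = 2802 − 2315.5 = 486.5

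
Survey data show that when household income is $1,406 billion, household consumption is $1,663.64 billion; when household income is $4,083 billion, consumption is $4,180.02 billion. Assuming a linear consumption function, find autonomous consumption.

a = 342

MPC = ΔC/ΔY = (4180.02 − 1663.64)/(4083 − 1406) = 2516.38/2677 = 0.94
a = C − MPC·Y = 1663.64 − 0.94(1406) = 1663.64 − 1321.64 = 342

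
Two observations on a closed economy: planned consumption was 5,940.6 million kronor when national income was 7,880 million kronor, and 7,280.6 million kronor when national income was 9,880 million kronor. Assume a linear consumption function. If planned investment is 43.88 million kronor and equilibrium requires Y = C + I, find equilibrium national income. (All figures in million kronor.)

MPC = (7280.6 − 5940.6)/(9880 − 7880) = 1340/2000 = 0.67
a = 5940.6 − 0.67(7880) = 661
Equilibrium: Y = 661 + 0.67Y + 43.88
0.33Y = 704.88, so Y = 704.88/0.33 = 2136

Y = 2136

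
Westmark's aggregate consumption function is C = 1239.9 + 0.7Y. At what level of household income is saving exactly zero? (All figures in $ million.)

Y = 4133

At break-even, C = Y: 1239.9 + 0.7Y = Y
0.3Y = 1239.9, so Y = 1239.9/0.3 = 4133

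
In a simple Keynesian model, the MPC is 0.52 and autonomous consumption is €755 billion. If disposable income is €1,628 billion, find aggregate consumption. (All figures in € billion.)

C = 755 + 0.52(1628) = 755 + 846.56 = 1601.56

C = 1601.56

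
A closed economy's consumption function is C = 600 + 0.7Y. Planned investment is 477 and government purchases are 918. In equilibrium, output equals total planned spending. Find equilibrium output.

Y = 6650

Y = C + I + G = 600 + 0.7Y + 477 + 918
Y − 0.7Y = 1995
0.3Y = 1995, so Y = 1995/0.3 = 6650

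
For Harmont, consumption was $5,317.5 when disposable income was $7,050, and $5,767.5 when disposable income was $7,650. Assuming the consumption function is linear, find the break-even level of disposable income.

Y = 120

MPC = (5767.5 − 5317.5)/(7650 − 7050) = 450/600 = 0.75
a = 5317.5 − 0.75(7050) = 5317.5 − 5287.5 = 30
Break-even: Y = a/(1−MPC) = 30/0.25 = 120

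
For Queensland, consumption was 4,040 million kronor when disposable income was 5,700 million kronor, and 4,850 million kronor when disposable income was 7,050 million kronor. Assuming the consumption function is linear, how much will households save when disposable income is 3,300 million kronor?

S = 700

MPC = (4850 − 4040)/(7050 − 5700) = 810/1350 = 0.6
a = 4040 − 0.6(5700) = 4040 − 3420 = 620
C = 620 + 0.6(3300) = 2600
S = 3300 − 2600 = 700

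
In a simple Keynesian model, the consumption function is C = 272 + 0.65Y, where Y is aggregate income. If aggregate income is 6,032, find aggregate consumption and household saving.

C = 272 + 0.65(6032) = 272 + 3920.8 = 4192.8
S = Y − C = 6032 − 4192.8 = 1839.2

C = 4192.8; S = 1839.2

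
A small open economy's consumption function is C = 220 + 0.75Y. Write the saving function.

S = Y − C = Y − (220 + 0.75Y) = -220 + (1 − 0.75)Y

S = -220 + 0.25Y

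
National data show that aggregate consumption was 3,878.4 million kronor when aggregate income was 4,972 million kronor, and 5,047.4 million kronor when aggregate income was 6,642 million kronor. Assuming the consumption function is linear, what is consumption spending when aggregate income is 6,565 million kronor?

C = 4993.5

MPC = (5047.4 − 3878.4)/(6642 − 4972) = 1169/1670 = 0.7
a = 3878.4 − 0.7(4972) = 3878.4 − 3480.4 = 398
C = 398 + 0.7(6565) = 398 + 4595.5 = 4993.5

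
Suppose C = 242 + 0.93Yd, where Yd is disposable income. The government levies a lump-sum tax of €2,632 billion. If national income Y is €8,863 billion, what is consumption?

C = 6036.83

Yd = Y − T = 8863 − 2632 = 6231
C = 242 + 0.93(6231) = 242 + 5794.83 = 6036.83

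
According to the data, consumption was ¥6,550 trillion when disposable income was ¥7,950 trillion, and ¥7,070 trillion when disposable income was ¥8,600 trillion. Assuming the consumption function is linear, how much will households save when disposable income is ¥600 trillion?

S = -70

MPC = (7070 − 6550)/(8600 − 7950) = 520/650 = 0.8
a = 6550 − 0.8(7950) = 6550 − 6360 = 190
C = 190 + 0.8(600) = 670
S = 600 − 670 = -70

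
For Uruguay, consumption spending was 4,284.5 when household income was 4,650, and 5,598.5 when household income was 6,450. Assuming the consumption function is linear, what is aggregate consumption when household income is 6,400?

MPC = (5598.5 − 4284.5)/(6450 − 4650) = 1314/1800 = 0.73
a = 4284.5 − 0.73(4650) = 4284.5 − 3394.5 = 890
C = 890 + 0.73(6400) = 890 + 4672 = 5562

C = 5562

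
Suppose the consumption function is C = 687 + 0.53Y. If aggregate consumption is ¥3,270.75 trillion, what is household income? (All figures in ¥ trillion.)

Y = 4875

687 + 0.53Y = 3270.75
0.53Y = 2583.75, so Y = 2583.75/0.53 = 4875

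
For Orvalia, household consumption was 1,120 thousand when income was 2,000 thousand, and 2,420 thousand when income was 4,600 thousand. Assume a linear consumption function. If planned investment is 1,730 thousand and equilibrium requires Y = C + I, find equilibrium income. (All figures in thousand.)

Y = 3700

MPC = (2420 − 1120)/(4600 − 2000) = 1300/2600 = 0.5
a = 1120 − 0.5(2000) = 120
Equilibrium: Y = 120 + 0.5Y + 1730
0.5Y = 1850, so Y = 1850/0.5 = 3700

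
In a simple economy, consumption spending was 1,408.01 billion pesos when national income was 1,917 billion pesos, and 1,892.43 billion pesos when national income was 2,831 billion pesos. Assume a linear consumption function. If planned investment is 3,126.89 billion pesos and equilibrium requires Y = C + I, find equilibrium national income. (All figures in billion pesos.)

MPC = (1892.43 − 1408.01)/(2831 − 1917) = 484.42/914 = 0.53
a = 1408.01 − 0.53(1917) = 392
Equilibrium: Y = 392 + 0.53Y + 3126.89
0.47Y = 3518.89, so Y = 3518.89/0.47 = 7487

Y = 7487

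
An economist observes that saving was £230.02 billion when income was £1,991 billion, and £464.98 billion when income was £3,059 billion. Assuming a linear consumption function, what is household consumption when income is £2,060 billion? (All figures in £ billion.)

MPS = ΔS/ΔY = (464.98 − 230.02)/(3059 − 1991) = 234.96/1068 = 0.22
MPC = 1 − MPS = 0.78
Autonomous saving = 230.02 − 0.22(1991) = -208, so a = 208
C = 208 + 0.78(2060) = 208 + 1606.8 = 1814.8

C = 1814.8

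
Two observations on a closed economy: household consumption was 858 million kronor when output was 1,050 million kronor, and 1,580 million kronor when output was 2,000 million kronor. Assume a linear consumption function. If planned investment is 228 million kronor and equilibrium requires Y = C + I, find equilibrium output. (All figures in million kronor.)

MPC = (1580 − 858)/(2000 − 1050) = 722/950 = 0.76
a = 858 − 0.76(1050) = 60
Equilibrium: Y = 60 + 0.76Y + 228
0.24Y = 288, so Y = 288/0.24 = 1200

Y = 1200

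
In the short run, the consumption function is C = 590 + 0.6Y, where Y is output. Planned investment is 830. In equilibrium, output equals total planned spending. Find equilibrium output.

Y = C + I = 590 + 0.6Y + 830
Y − 0.6Y = 1420
0.4Y = 1420, so Y = 1420/0.4 = 3550

Y = 3550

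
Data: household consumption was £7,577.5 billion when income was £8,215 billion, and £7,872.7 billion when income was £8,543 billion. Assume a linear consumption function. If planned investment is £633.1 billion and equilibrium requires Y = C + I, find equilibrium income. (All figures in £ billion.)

MPC = (7872.7 − 7577.5)/(8543 − 8215) = 295.2/328 = 0.9
a = 7577.5 − 0.9(8215) = 184
Equilibrium: Y = 184 + 0.9Y + 633.1
0.1Y = 817.1, so Y = 817.1/0.1 = 8171

Y = 8171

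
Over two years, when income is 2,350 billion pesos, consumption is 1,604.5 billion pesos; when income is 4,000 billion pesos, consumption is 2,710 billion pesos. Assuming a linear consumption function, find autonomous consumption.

MPC = ΔC/ΔY = (2710 − 1604.5)/(4000 − 2350) = 1105.5/1650 = 0.67
a = C − MPC·Y = 1604.5 − 0.67(2350) = 1604.5 − 1574.5 = 30

a = 30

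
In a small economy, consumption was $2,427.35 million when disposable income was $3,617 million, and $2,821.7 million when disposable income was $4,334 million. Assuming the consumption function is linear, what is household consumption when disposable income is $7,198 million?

MPC = (2821.7 − 2427.35)/(4334 − 3617) = 394.35/717 = 0.55
a = 2427.35 − 0.55(3617) = 2427.35 − 1989.35 = 438
C = 438 + 0.55(7198) = 438 + 3958.9 = 4396.9

C = 4396.9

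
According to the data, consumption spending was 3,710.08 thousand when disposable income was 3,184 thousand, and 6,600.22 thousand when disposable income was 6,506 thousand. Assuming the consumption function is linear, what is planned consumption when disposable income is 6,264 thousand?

MPC = (6600.22 − 3710.08)/(6506 − 3184) = 2890.14/3322 = 0.87
a = 3710.08 − 0.87(3184) = 3710.08 − 2770.08 = 940
C = 940 + 0.87(6264) = 940 + 5449.68 = 6389.68

C = 6389.68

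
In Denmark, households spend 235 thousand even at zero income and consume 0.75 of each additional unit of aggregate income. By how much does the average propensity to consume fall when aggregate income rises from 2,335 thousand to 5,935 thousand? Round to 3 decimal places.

ΔAPC = 0.061

At Y = 2335: C = 235 + 0.75(2335) = 1986.25, APC = 1986.25/2335 = 0.8506
At Y = 5935: C = 4686.25, APC = 4686.25/5935 = 0.7896
Fall in APC = 0.8506 − 0.7896 = 0.061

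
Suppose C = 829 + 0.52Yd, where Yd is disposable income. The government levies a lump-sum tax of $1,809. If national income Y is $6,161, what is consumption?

C = 3092.04

Yd = Y − T = 6161 − 1809 = 4352
C = 829 + 0.52(4352) = 829 + 2263.04 = 3092.04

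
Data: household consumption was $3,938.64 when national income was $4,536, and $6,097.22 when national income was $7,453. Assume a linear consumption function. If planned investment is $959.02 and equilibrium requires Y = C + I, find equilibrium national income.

MPC = (6097.22 − 3938.64)/(7453 − 4536) = 2158.58/2917 = 0.74
a = 3938.64 − 0.74(4536) = 582
Equilibrium: Y = 582 + 0.74Y + 959.02
0.26Y = 1541.02, so Y = 1541.02/0.26 = 5927

Y = 5927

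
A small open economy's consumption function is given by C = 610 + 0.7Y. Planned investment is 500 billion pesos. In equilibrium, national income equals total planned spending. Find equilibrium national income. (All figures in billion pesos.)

Y = C + I = 610 + 0.7Y + 500
Y − 0.7Y = 1110
0.3Y = 1110, so Y = 1110/0.3 = 3700

Y = 3700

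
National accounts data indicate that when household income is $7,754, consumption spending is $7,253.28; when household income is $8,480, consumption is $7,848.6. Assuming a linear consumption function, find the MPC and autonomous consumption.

MPC = 0.82; a = 895

MPC = ΔC/ΔY = (7848.6 − 7253.28)/(8480 − 7754) = 595.32/726 = 0.82
a = C − MPC·Y = 7253.28 − 0.82(7754) = 7253.28 − 6358.28 = 895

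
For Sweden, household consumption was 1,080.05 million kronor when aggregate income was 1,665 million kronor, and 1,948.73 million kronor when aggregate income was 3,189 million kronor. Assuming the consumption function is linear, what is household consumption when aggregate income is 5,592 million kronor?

MPC = (1948.73 − 1080.05)/(3189 − 1665) = 868.68/1524 = 0.57
a = 1080.05 − 0.57(1665) = 1080.05 − 949.05 = 131
C = 131 + 0.57(5592) = 131 + 3187.44 = 3318.44

C = 3318.44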